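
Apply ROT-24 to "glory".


Word: "glory"
Shift: 24
Each letter → (letter + shift) mod 26:
  'g' (6) + 24 = 4 → 'e'
  'l' (11) + 24 = 9 → 'j'
  'o' (14) + 24 = 12 → 'm'
  'r' (17) + 24 = 15 → 'p'
  'y' (24) + 24 = 22 → 'w'
Result = "ejmpw"


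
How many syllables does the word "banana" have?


Word: "banana"
Syllable breakdown: ba · na · na
Counting: 3 parts
= 3 syllables


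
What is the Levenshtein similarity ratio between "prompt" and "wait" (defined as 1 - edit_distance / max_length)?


Word 1: "prompt" (length 6)
Word 2: "wait" (length 4)
One optimal edit sequence:
  1. delete 'p'  (+1)
  2. delete 'r'  (+1)
  3. substitute 'o' -> 'w'  (+1)
  4. substitute 'm' -> 'a'  (+1)
  5. substitute 'p' -> 'i'  (+1)
  6. keep 't'
Edit distance = 5
Max length = max(6, 4) = 6
Similarity = 1 - 5/6
= 0.1667


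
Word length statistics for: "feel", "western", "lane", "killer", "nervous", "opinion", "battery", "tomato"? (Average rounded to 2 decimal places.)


Lengths: "feel"=4, "western"=7, "lane"=4, "killer"=6, "nervous"=7, "opinion"=7, "battery"=7, "tomato"=6
Sum = 48, Count = 8
Average = 48/8 = 6.00
= avg=6.00, min=4, max=7


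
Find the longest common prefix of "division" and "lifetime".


Word 1: "division"
Word 2: "lifetime"
Comparing from start:
  Pos 0: 'd' != 'l' (stop)
LCP = "" (length 0)


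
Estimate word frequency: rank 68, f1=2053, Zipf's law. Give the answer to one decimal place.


Zipf's law: f(r) = f(1) / r
f(1) = 2053
f(68) = 2053 / 68
= 30.2 occurrences


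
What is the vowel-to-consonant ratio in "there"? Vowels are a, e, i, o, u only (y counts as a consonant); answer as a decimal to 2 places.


Word: "there"
Vowels (a,e,i,o,u): 2
Consonants: 3
Ratio = 2/3
= 0.67


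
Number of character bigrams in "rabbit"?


Word: "rabbit" (length 6)
Number of 2-grams = length - 2 + 1 = 6 - 2 + 1
= 5


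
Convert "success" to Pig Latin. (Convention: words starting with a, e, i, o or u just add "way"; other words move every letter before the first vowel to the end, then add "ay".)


Word: "success"
Starts with consonant(s) → move to end, add 'ay'
Consonant cluster: "s"
Pig Latin = "uccesssay"


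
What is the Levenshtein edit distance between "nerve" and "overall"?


Word 1: "nerve" (length 5)
Word 2: "overall" (length 7)
One optimal edit sequence (insert/delete/substitute each cost 1):
  1. insert 'o'  (+1)
  2. substitute 'n' -> 'v'  (+1)
  3. keep 'e'
  4. keep 'r'
  5. insert 'a'  (+1)
  6. substitute 'v' -> 'l'  (+1)
  7. substitute 'e' -> 'l'  (+1)
Total edit operations: 5
Edit distance = 5


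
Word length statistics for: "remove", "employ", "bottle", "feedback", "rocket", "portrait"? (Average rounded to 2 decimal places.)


Lengths: "remove"=6, "employ"=6, "bottle"=6, "feedback"=8, "rocket"=6, "portrait"=8
Sum = 40, Count = 6
Average = 40/6 = 6.67
= avg=6.67, min=6, max=8


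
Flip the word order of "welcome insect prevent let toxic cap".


Original: "welcome insect prevent let toxic cap"
Words (1..n): welcome | insect | prevent | let | toxic | cap
Reversed (n..1): cap | toxic | let | prevent | insect | welcome
Result = "cap toxic let prevent insect welcome"


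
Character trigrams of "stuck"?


Word: "stuck" (length 5)
Number of trigrams = 5 - 3 + 1 = 3
  Position 0: "stu"
  Position 1: "tuc"
  Position 2: "uck"
Trigrams = "stu", "tuc", "uck"


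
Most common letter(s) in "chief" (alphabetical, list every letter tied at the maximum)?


Word: "chief"
Letter counts:
  'c': 1
  'e': 1
  'f': 1
  'h': 1
  'i': 1
Maximum count = 1
Most frequent = 'c', 'e', 'f', 'h', 'i' (1 time each)


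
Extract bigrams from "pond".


Word: "pond" (length 4)
Number of bigrams = 4 - 2 + 1 = 3
  Position 0: "po"
  Position 1: "on"
  Position 2: "nd"
Bigrams = "po", "on", "nd"


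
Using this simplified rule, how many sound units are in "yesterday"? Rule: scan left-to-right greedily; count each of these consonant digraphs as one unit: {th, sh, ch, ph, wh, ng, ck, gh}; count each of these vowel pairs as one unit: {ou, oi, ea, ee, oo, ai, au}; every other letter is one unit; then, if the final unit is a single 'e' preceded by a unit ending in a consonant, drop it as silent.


Word: "yesterday" (9 letters)
Left-to-right scan:
  [1] 'y' (letter)
  [2] 'e' (letter)
  [3] 's' (letter)
  [4] 't' (letter)
  [5] 'e' (letter)
  [6] 'r' (letter)
  [7] 'd' (letter)
  [8] 'a' (letter)
  [9] 'y' (letter)
Units from scan: 9
Sound units = 9 units


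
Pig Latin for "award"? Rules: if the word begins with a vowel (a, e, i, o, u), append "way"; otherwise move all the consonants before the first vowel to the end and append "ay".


Word: "award"
Starts with vowel → add 'way'
Pig Latin = "awardway"


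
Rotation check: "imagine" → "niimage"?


Word: "imagine", Candidate: "niimage"
Method: check if candidate is substring of word+word
"imagineimagine" contains "niimage"? No
Is rotation = No


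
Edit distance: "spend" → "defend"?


Word 1: "spend" (length 5)
Word 2: "defend" (length 6)
One optimal edit sequence (insert/delete/substitute each cost 1):
  1. insert 'd'  (+1)
  2. substitute 's' -> 'e'  (+1)
  3. substitute 'p' -> 'f'  (+1)
  4. keep 'e'
  5. keep 'n'
  6. keep 'd'
Total edit operations: 3
Edit distance = 3


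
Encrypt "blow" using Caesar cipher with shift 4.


Word: "blow"
Shift: 4
Each letter → (letter + shift) mod 26:
  'b' (1) + 4 = 5 → 'f'
  'l' (11) + 4 = 15 → 'p'
  'o' (14) + 4 = 18 → 's'
  'w' (22) + 4 = 0 → 'a'
Result = "fpsa"


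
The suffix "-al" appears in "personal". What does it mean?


Suffix: -al
Example: personal = person + -al
Meaning = relating to


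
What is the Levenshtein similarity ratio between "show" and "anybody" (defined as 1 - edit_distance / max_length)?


Word 1: "show" (length 4)
Word 2: "anybody" (length 7)
One optimal edit sequence:
  1. insert 'a'  (+1)
  2. insert 'n'  (+1)
  3. substitute 's' -> 'y'  (+1)
  4. substitute 'h' -> 'b'  (+1)
  5. keep 'o'
  6. insert 'd'  (+1)
  7. substitute 'w' -> 'y'  (+1)
Edit distance = 6
Max length = max(4, 7) = 7
Similarity = 1 - 6/7
= 0.1429


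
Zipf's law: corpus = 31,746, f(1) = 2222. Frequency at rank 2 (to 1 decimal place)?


Zipf's law: f(r) = f(1) / r
f(1) = 2222
f(2) = 2222 / 2
= 1111.0 occurrences


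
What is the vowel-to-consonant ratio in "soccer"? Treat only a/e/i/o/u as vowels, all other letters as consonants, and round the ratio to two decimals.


Word: "soccer"
Vowels (a,e,i,o,u): 2
Consonants: 4
Ratio = 2/4
= 0.50


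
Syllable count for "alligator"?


Word: "alligator"
Syllable breakdown: al-li-ga-tor
Counting: 4 parts
= 4 syllables


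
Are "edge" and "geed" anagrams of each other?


Word 1: "edge" → sorted: deeg
Word 2: "geed" → sorted: deeg
Same letters? deeg == deeg
Anagram = Yes


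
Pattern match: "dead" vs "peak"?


Pattern of "dead": [0, 1, 2, 0]
Pattern of "peak": [0, 1, 2, 3]
Patterns do not match
Same pattern = No


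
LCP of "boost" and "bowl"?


Word 1: "boost"
Word 2: "bowl"
Comparing from start:
  Pos 0: 'b' == 'b'
  Pos 1: 'o' == 'o'
  Pos 2: 'o' != 'w' (stop)
LCP = "bo" (length 2)


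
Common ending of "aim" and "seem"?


Word 1: "aim"
Word 2: "seem"
Comparing from end:
  Pos -1: 'm' == 'm'
  Pos -2: 'i' != 'e' (stop)
LCS = "m" (length 1)


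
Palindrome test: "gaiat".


Word: "gaiat"
Reversed: "taiag"
Forward == Backward? gaiat != taiag
Palindrome = No


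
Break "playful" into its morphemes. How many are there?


Word: "playful"
Morphemes: play | -ful
Each morpheme carries meaning
= 2 morphemes


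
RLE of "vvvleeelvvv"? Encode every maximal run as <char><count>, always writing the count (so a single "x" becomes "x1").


String: "vvvleeelvvv"
Scanning for consecutive runs:
  'v' x 3
  'l' x 1
  'e' x 3
  'l' x 1
  'v' x 3
RLE = "v3l1e3l1v3"


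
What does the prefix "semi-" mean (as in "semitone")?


Prefix: semi-
Example: semitone = semi- + tone
Meaning = half


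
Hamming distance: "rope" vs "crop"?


Comparing character by character (same length = 4):
  Pos 0: 'r' vs 'c' !=
  Pos 1: 'o' vs 'r' !=
  Pos 2: 'p' vs 'o' !=
  Pos 3: 'e' vs 'p' !=
Hamming distance = 4


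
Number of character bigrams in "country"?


Word: "country" (length 7)
Number of 2-grams = length - 2 + 1 = 7 - 2 + 1
= 6


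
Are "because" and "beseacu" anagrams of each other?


Word 1: "because" → sorted: abceesu
Word 2: "beseacu" → sorted: abceesu
Same letters? abceesu == abceesu
Anagram = Yes


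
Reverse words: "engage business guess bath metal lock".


Original: "engage business guess bath metal lock"
Words (1..n): engage | business | guess | bath | metal | lock
Reversed (n..1): lock | metal | bath | guess | business | engage
Result = "lock metal bath guess business engage"


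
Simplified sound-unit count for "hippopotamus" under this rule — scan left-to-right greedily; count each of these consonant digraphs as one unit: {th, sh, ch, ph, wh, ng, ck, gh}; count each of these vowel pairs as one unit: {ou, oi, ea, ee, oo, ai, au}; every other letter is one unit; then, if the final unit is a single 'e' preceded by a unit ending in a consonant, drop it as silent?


Word: "hippopotamus" (12 letters)
Left-to-right scan:
  [1] 'h' (letter)
  [2] 'i' (letter)
  [3] 'p' (letter)
  [4] 'p' (letter)
  [5] 'o' (letter)
  [6] 'p' (letter)
  [7] 'o' (letter)
  [8] 't' (letter)
  [9] 'a' (letter)
  [10] 'm' (letter)
  [11] 'u' (letter)
  [12] 's' (letter)
Units from scan: 12
Sound units = 12 units


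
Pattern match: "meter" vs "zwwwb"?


Pattern of "meter": [0, 1, 2, 1, 3]
Pattern of "zwwwb": [0, 1, 1, 1, 2]
Patterns do not match
Same pattern = No


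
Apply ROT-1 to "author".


Word: "author"
Shift: 1
Each letter → (letter + shift) mod 26:
  'a' (0) + 1 = 1 → 'b'
  'u' (20) + 1 = 21 → 'v'
  't' (19) + 1 = 20 → 'u'
  'h' (7) + 1 = 8 → 'i'
  'o' (14) + 1 = 15 → 'p'
  'r' (17) + 1 = 18 → 's'
Result = "bvuips"


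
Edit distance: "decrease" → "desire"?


Word 1: "decrease" (length 8)
Word 2: "desire" (length 6)
One optimal edit sequence (insert/delete/substitute each cost 1):
  1. keep 'd'
  2. keep 'e'
  3. delete 'c'  (+1)
  4. delete 'r'  (+1)
  5. substitute 'e' -> 's'  (+1)
  6. substitute 'a' -> 'i'  (+1)
  7. substitute 's' -> 'r'  (+1)
  8. keep 'e'
Total edit operations: 5
Edit distance = 5


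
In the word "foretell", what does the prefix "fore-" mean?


Prefix: fore-
Example: foretell (fore- + tell)
Meaning = before


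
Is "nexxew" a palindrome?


Word: "nexxew"
Reversed: "wexxen"
Forward == Backward? nexxew != wexxen
Palindrome = No


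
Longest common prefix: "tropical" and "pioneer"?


Word 1: "tropical"
Word 2: "pioneer"
Comparing from start:
  Pos 0: 't' != 'p' (stop)
LCP = "" (length 0)


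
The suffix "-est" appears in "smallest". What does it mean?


Suffix: -est
Example: smallest (small + -est)
Meaning = most


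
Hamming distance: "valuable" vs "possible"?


Comparing character by character (same length = 8):
  Pos 0: 'v' vs 'p' !=
  Pos 1: 'a' vs 'o' !=
  Pos 2: 'l' vs 's' !=
  Pos 3: 'u' vs 's' !=
  Pos 4: 'a' vs 'i' !=
  Pos 5: 'b' vs 'b' =
  Pos 6: 'l' vs 'l' =
  Pos 7: 'e' vs 'e' =
Hamming distance = 5


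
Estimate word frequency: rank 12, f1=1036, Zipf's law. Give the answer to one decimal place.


Zipf's law: f(r) = f(1) / r
f(1) = 1036
f(12) = 1036 / 12
= 86.3 occurrences


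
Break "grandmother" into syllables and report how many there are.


Word: "grandmother"
Syllable breakdown: grand-moth-er
Counting: 3 parts
= 3 syllables


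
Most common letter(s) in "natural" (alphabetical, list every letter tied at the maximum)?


Word: "natural"
Letter counts:
  'a': 2
  'l': 1
  'n': 1
  'r': 1
  't': 1
  'u': 1
Maximum count = 2
Most frequent = 'a' (2 times each)


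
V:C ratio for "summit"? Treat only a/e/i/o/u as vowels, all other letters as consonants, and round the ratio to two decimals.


Word: "summit"
Vowels (a,e,i,o,u): 2
Consonants: 4
Ratio = 2/4
= 0.50


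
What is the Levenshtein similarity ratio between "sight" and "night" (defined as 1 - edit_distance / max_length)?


Word 1: "sight" (length 5)
Word 2: "night" (length 5)
One optimal edit sequence:
  1. substitute 's' -> 'n'  (+1)
  2. keep 'i'
  3. keep 'g'
  4. keep 'h'
  5. keep 't'
Edit distance = 1
Max length = max(5, 5) = 5
Similarity = 1 - 1/5
= 0.8000


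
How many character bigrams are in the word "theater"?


Word: "theater" (length 7)
Number of 2-grams = length - 2 + 1 = 7 - 2 + 1
= 6


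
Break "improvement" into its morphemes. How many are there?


Word: "improvement"
Morphemes: improve / -ment
Each morpheme carries meaning
= 2 morphemes


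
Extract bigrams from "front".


Word: "front" (length 5)
Number of bigrams = 5 - 2 + 1 = 4
  Position 0: "fr"
  Position 1: "ro"
  Position 2: "on"
  Position 3: "nt"
Bigrams = "fr", "ro", "on", "nt"


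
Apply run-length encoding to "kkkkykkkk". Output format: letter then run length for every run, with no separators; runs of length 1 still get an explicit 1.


String: "kkkkykkkk"
Scanning for consecutive runs:
  'k' x 4
  'y' x 1
  'k' x 4
RLE = "k4y1k4"


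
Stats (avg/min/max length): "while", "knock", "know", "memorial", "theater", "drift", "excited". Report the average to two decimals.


Lengths: "while"=5, "knock"=5, "know"=4, "memorial"=8, "theater"=7, "drift"=5, "excited"=7
Sum = 41, Count = 7
Average = 41/7 = 5.86
= avg=5.86, min=4, max=8


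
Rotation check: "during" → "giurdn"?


Word: "during", Candidate: "giurdn"
Method: check if candidate is substring of word+word
"duringduring" contains "giurdn"? No
Is rotation = No


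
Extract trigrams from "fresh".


Word: "fresh" (length 5)
Number of trigrams = 5 - 3 + 1 = 3
  Position 0: "fre"
  Position 1: "res"
  Position 2: "esh"
Trigrams = "fre", "res", "esh"


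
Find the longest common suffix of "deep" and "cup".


Word 1: "deep"
Word 2: "cup"
Comparing from end:
  Pos -1: 'p' == 'p'
  Pos -2: 'e' != 'u' (stop)
LCS = "p" (length 1)


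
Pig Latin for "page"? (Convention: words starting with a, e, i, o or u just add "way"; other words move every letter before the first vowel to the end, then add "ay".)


Word: "page"
Starts with consonant(s) → move to end, add 'ay'
Consonant cluster: "p"
Pig Latin = "agepay"


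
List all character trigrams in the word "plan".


Word: "plan" (length 4)
Number of trigrams = 4 - 3 + 1 = 2
  Position 0: "pla"
  Position 1: "lan"
Trigrams = "pla", "lan"


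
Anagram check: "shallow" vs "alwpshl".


Word 1: "shallow" → sorted: ahllosw
Word 2: "alwpshl" → sorted: ahllpsw
Same letters? ahllosw != ahllpsw
Anagram = No


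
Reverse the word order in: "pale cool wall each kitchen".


Original: "pale cool wall each kitchen"
Words (1..n): pale | cool | wall | each | kitchen
Reversed (n..1): kitchen | each | wall | cool | pale
Result = "kitchen each wall cool pale"


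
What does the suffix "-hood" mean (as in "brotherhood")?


Suffix: -hood
As in: brotherhood -> brother + -hood
Meaning = state / condition


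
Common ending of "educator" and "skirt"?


Word 1: "educator"
Word 2: "skirt"
Comparing from end:
  Pos -1: 'r' != 't' (stop)
LCS = "" (length 0)


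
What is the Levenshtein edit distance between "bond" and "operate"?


Word 1: "bond" (length 4)
Word 2: "operate" (length 7)
One optimal edit sequence (insert/delete/substitute each cost 1):
  1. insert 'o'  (+1)
  2. insert 'p'  (+1)
  3. insert 'e'  (+1)
  4. substitute 'b' -> 'r'  (+1)
  5. substitute 'o' -> 'a'  (+1)
  6. substitute 'n' -> 't'  (+1)
  7. substitute 'd' -> 'e'  (+1)
Total edit operations: 7
Edit distance = 7


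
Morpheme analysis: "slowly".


Word: "slowly"
Morphemes: slow + -ly
Each morpheme carries meaning
= 2 morphemes


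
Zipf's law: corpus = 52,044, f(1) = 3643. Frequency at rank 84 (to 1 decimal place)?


Zipf's law: f(r) = f(1) / r
f(1) = 3643
f(84) = 3643 / 84
= 43.4 occurrences


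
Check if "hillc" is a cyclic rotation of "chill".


Word: "chill", Candidate: "hillc"
Method: check if candidate is substring of word+word
"chillchill" contains "hillc"? Yes
Is rotation = Yes


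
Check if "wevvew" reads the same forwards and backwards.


Word: "wevvew"
Reversed: "wevvew"
Forward == Backward? wevvew == wevvew
Palindrome = Yes


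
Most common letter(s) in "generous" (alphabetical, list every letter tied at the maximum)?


Word: "generous"
Letter counts:
  'e': 2
  'g': 1
  'n': 1
  'o': 1
  'r': 1
  's': 1
  'u': 1
Maximum count = 2
Most frequent = 'e' (2 times each)


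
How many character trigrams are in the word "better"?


Word: "better" (length 6)
Number of 3-grams = length - 3 + 1 = 6 - 3 + 1
= 4


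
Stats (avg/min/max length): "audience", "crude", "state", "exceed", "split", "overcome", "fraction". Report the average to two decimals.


Lengths: "audience"=8, "crude"=5, "state"=5, "exceed"=6, "split"=5, "overcome"=8, "fraction"=8
Sum = 45, Count = 7
Average = 45/7 = 6.43
= avg=6.43, min=5, max=8


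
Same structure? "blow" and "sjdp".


Pattern of "blow": [0, 1, 2, 3]
Pattern of "sjdp": [0, 1, 2, 3]
Patterns match
Same pattern = Yes


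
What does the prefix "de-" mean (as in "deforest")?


Prefix: de-
As in: deforest -> de- + forest
Meaning = remove / reverse


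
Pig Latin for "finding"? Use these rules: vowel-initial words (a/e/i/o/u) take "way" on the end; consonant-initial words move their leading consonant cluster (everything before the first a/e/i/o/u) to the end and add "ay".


Word: "finding"
Starts with consonant(s) → move to end, add 'ay'
Consonant cluster: "f"
Pig Latin = "indingfay"


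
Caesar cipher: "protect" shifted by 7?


Word: "protect"
Shift: 7
Each letter → (letter + shift) mod 26:
  'p' (15) + 7 = 22 → 'w'
  'r' (17) + 7 = 24 → 'y'
  'o' (14) + 7 = 21 → 'v'
  't' (19) + 7 = 0 → 'a'
  'e' (4) + 7 = 11 → 'l'
  'c' (2) + 7 = 9 → 'j'
  't' (19) + 7 = 0 → 'a'
Result = "wyvalja"


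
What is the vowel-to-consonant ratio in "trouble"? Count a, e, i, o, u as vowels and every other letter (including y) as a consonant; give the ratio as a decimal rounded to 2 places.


Word: "trouble"
Vowels (a,e,i,o,u): 3
Consonants: 4
Ratio = 3/4
= 0.75


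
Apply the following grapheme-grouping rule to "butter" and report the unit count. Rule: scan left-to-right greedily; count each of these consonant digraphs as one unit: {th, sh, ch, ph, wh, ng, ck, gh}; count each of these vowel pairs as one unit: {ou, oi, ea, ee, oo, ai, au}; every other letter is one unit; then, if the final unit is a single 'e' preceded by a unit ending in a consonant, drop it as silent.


Word: "butter" (6 letters)
Left-to-right scan:
  [1] 'b' (letter)
  [2] 'u' (letter)
  [3] 't' (letter)
  [4] 't' (letter)
  [5] 'e' (letter)
  [6] 'r' (letter)
Units from scan: 6
Sound units = 6 units


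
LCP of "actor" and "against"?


Word 1: "actor"
Word 2: "against"
Comparing from start:
  Pos 0: 'a' == 'a'
  Pos 1: 'c' != 'g' (stop)
LCP = "a" (length 1)


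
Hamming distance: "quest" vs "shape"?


Comparing character by character (same length = 5):
  Pos 0: 'q' vs 's' !=
  Pos 1: 'u' vs 'h' !=
  Pos 2: 'e' vs 'a' !=
  Pos 3: 's' vs 'p' !=
  Pos 4: 't' vs 'e' !=
Hamming distance = 5


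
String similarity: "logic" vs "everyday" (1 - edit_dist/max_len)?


Word 1: "logic" (length 5)
Word 2: "everyday" (length 8)
One optimal edit sequence:
  1. insert 'e'  (+1)
  2. insert 'v'  (+1)
  3. insert 'e'  (+1)
  4. substitute 'l' -> 'r'  (+1)
  5. substitute 'o' -> 'y'  (+1)
  6. substitute 'g' -> 'd'  (+1)
  7. substitute 'i' -> 'a'  (+1)
  8. substitute 'c' -> 'y'  (+1)
Edit distance = 8
Max length = max(5, 8) = 8
Similarity = 1 - 8/8
= 0.0000


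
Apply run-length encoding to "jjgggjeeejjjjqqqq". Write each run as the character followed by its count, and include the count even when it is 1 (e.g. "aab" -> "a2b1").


String: "jjgggjeeejjjjqqqq"
Scanning for consecutive runs:
  'j' x 2
  'g' x 3
  'j' x 1
  'e' x 3
  'j' x 4
  'q' x 4
RLE = "j2g3j1e3j4q4"


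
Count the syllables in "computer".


Word: "computer"
Syllable breakdown: com-pu-ter
Counting: 3 parts
= 3 syllables


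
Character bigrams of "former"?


Word: "former" (length 6)
Number of bigrams = 6 - 2 + 1 = 5
  Position 0: "fo"
  Position 1: "or"
  Position 2: "rm"
  Position 3: "me"
  Position 4: "er"
Bigrams = "fo", "or", "rm", "me", "er"


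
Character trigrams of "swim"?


Word: "swim" (length 4)
Number of trigrams = 4 - 3 + 1 = 2
  Position 0: "swi"
  Position 1: "wim"
Trigrams = "swi", "wim"


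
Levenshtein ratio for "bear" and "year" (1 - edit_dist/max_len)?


Word 1: "bear" (length 4)
Word 2: "year" (length 4)
One optimal edit sequence:
  1. substitute 'b' -> 'y'  (+1)
  2. keep 'e'
  3. keep 'a'
  4. keep 'r'
Edit distance = 1
Max length = max(4, 4) = 4
Similarity = 1 - 1/4
= 0.7500


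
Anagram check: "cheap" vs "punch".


Word 1: "cheap" → sorted: acehp
Word 2: "punch" → sorted: chnpu
Same letters? acehp != chnpu
Anagram = No


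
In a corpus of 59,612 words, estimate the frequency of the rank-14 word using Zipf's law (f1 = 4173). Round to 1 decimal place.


Zipf's law: f(r) = f(1) / r
f(1) = 4173
f(14) = 4173 / 14
= 298.1 occurrences


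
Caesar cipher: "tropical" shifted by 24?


Word: "tropical"
Shift: 24
Each letter → (letter + shift) mod 26:
  't' (19) + 24 = 17 → 'r'
  'r' (17) + 24 = 15 → 'p'
  'o' (14) + 24 = 12 → 'm'
  'p' (15) + 24 = 13 → 'n'
  'i' (8) + 24 = 6 → 'g'
  'c' (2) + 24 = 0 → 'a'
  'a' (0) + 24 = 24 → 'y'
  'l' (11) + 24 = 9 → 'j'
Result = "rpmngayj"


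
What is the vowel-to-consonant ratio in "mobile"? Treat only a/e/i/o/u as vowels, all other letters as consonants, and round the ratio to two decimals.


Word: "mobile"
Vowels (a,e,i,o,u): 3
Consonants: 3
Ratio = 3/3
= 1.00


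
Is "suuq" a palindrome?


Word: "suuq"
Reversed: "quus"
Forward == Backward? suuq != quus
Palindrome = No


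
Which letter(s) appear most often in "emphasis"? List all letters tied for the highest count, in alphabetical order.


Word: "emphasis"
Letter counts:
  'a': 1
  'e': 1
  'h': 1
  'i': 1
  'm': 1
  'p': 1
  's': 2
Maximum count = 2
Most frequent = 's' (2 times each)


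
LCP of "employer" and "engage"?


Word 1: "employer"
Word 2: "engage"
Comparing from start:
  Pos 0: 'e' == 'e'
  Pos 1: 'm' != 'n' (stop)
LCP = "e" (length 1)


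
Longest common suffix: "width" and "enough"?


Word 1: "width"
Word 2: "enough"
Comparing from end:
  Pos -1: 'h' == 'h'
  Pos -2: 't' != 'g' (stop)
LCS = "h" (length 1)


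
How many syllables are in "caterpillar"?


Word: "caterpillar"
Syllable breakdown: cat / er / pil / lar
Counting: 4 parts
= 4 syllables


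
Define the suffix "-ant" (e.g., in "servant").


Suffix: -ant
Example: servant = serve + -ant, with a spelling change
Meaning = one who / that which


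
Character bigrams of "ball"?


Word: "ball" (length 4)
Number of bigrams = 4 - 2 + 1 = 3
  Position 0: "ba"
  Position 1: "al"
  Position 2: "ll"
Bigrams = "ba", "al", "ll"


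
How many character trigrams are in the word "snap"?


Word: "snap" (length 4)
Number of 3-grams = length - 3 + 1 = 4 - 3 + 1
= 2


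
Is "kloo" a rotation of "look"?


Word: "look", Candidate: "kloo"
Method: check if candidate is substring of word+word
"looklook" contains "kloo"? Yes
Is rotation = Yes


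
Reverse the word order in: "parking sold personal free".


Original: "parking sold personal free"
Words (1..n): parking | sold | personal | free
Reversed (n..1): free | personal | sold | parking
Result = "free personal sold parking"


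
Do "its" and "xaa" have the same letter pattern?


Pattern of "its": [0, 1, 2]
Pattern of "xaa": [0, 1, 1]
Patterns do not match
Same pattern = No


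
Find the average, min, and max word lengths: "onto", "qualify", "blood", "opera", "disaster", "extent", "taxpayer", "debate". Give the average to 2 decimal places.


Lengths: "onto"=4, "qualify"=7, "blood"=5, "opera"=5, "disaster"=8, "extent"=6, "taxpayer"=8, "debate"=6
Sum = 49, Count = 8
Average = 49/8 = 6.13
= avg=6.13, min=4, max=8


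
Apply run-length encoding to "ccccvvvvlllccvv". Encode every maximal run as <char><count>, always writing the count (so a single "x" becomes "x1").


String: "ccccvvvvlllccvv"
Scanning for consecutive runs:
  'c' x 4
  'v' x 4
  'l' x 3
  'c' x 2
  'v' x 2
RLE = "c4v4l3c2v2"


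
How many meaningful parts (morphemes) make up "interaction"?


Word: "interaction"
Morphemes: inter- / act / -ion
Each morpheme carries meaning
= 3 morphemes


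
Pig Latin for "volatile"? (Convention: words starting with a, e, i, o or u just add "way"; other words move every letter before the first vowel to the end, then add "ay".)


Word: "volatile"
Starts with consonant(s) → move to end, add 'ay'
Consonant cluster: "v"
Pig Latin = "olatilevay"


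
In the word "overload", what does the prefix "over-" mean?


Prefix: over-
Example: overload (over- + load)
Meaning = excessive


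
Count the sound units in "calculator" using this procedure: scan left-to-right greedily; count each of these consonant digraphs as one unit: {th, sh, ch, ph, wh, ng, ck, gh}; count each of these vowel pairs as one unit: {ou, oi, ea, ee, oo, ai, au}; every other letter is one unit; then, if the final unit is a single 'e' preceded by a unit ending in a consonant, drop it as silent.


Word: "calculator" (10 letters)
Left-to-right scan:
  [1] 'c' (letter)
  [2] 'a' (letter)
  [3] 'l' (letter)
  [4] 'c' (letter)
  [5] 'u' (letter)
  [6] 'l' (letter)
  [7] 'a' (letter)
  [8] 't' (letter)
  [9] 'o' (letter)
  [10] 'r' (letter)
Units from scan: 10
Sound units = 10 units


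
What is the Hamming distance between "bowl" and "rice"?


Comparing character by character (same length = 4):
  Pos 0: 'b' vs 'r' !=
  Pos 1: 'o' vs 'i' !=
  Pos 2: 'w' vs 'c' !=
  Pos 3: 'l' vs 'e' !=
Hamming distance = 4


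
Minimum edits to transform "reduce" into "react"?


Word 1: "reduce" (length 6)
Word 2: "react" (length 5)
One optimal edit sequence (insert/delete/substitute each cost 1):
  1. keep 'r'
  2. keep 'e'
  3. delete 'd'  (+1)
  4. substitute 'u' -> 'a'  (+1)
  5. keep 'c'
  6. substitute 'e' -> 't'  (+1)
Total edit operations: 3
Edit distance = 3


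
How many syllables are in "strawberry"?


Word: "strawberry"
Syllable breakdown: straw | ber | ry
Counting: 3 parts
= 3 syllables


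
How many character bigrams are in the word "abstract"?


Word: "abstract" (length 8)
Number of 2-grams = length - 2 + 1 = 8 - 2 + 1
= 7


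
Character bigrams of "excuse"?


Word: "excuse" (length 6)
Number of bigrams = 6 - 2 + 1 = 5
  Position 0: "ex"
  Position 1: "xc"
  Position 2: "cu"
  Position 3: "us"
  Position 4: "se"
Bigrams = "ex", "xc", "cu", "us", "se"


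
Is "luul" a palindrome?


Word: "luul"
Reversed: "luul"
Forward == Backward? luul == luul
Palindrome = Yes


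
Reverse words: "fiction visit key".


Original: "fiction visit key"
Words (1..n): fiction | visit | key
Reversed (n..1): key | visit | fiction
Result = "key visit fiction"


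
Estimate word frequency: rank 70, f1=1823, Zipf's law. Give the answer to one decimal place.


Zipf's law: f(r) = f(1) / r
f(1) = 1823
f(70) = 1823 / 70
= 26.0 occurrences


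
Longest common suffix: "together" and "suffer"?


Word 1: "together"
Word 2: "suffer"
Comparing from end:
  Pos -1: 'r' == 'r'
  Pos -2: 'e' == 'e'
  Pos -3: 'h' != 'f' (stop)
LCS = "er" (length 2)


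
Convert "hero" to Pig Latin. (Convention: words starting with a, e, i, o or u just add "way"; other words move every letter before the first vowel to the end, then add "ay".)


Word: "hero"
Starts with consonant(s) → move to end, add 'ay'
Consonant cluster: "h"
Pig Latin = "erohay"


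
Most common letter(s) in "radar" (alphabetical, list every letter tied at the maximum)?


Word: "radar"
Letter counts:
  'a': 2
  'd': 1
  'r': 2
Maximum count = 2
Most frequent = 'a', 'r' (2 times each)


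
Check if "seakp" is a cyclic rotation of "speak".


Word: "speak", Candidate: "seakp"
Method: check if candidate is substring of word+word
"speakspeak" contains "seakp"? No
Is rotation = No


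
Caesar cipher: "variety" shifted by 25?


Word: "variety"
Shift: 25
Each letter → (letter + shift) mod 26:
  'v' (21) + 25 = 20 → 'u'
  'a' (0) + 25 = 25 → 'z'
  'r' (17) + 25 = 16 → 'q'
  'i' (8) + 25 = 7 → 'h'
  'e' (4) + 25 = 3 → 'd'
  't' (19) + 25 = 18 → 's'
  'y' (24) + 25 = 23 → 'x'
Result = "uzqhdsx"


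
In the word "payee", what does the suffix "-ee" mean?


Suffix: -ee
Example: payee = pay + -ee
Meaning = one who receives


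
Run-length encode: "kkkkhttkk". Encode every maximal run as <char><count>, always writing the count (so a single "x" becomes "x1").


String: "kkkkhttkk"
Scanning for consecutive runs:
  'k' x 4
  'h' x 1
  't' x 2
  'k' x 2
RLE = "k4h1t2k2"


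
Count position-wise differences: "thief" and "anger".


Comparing character by character (same length = 5):
  Pos 0: 't' vs 'a' !=
  Pos 1: 'h' vs 'n' !=
  Pos 2: 'i' vs 'g' !=
  Pos 3: 'e' vs 'e' =
  Pos 4: 'f' vs 'r' !=
Hamming distance = 4


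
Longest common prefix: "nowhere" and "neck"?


Word 1: "nowhere"
Word 2: "neck"
Comparing from start:
  Pos 0: 'n' == 'n'
  Pos 1: 'o' != 'e' (stop)
LCP = "n" (length 1)


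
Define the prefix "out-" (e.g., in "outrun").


Prefix: out-
Example: outrun = out- + run
Meaning = surpass


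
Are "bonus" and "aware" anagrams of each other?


Word 1: "bonus" → sorted: bnosu
Word 2: "aware" → sorted: aaerw
Same letters? bnosu != aaerw
Anagram = No


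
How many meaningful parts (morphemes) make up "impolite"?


Word: "impolite"
Morphemes: im- / polite
Each morpheme carries meaning
= 2 morphemes


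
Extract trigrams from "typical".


Word: "typical" (length 7)
Number of trigrams = 7 - 3 + 1 = 5
  Position 0: "typ"
  Position 1: "ypi"
  Position 2: "pic"
  Position 3: "ica"
  Position 4: "cal"
Trigrams = "typ", "ypi", "pic", "ica", "cal"


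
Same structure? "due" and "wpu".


Pattern of "due": [0, 1, 2]
Pattern of "wpu": [0, 1, 2]
Patterns match
Same pattern = Yes


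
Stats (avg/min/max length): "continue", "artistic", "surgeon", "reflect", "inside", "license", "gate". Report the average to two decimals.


Lengths: "continue"=8, "artistic"=8, "surgeon"=7, "reflect"=7, "inside"=6, "license"=7, "gate"=4
Sum = 47, Count = 7
Average = 47/7 = 6.71
= avg=6.71, min=4, max=8


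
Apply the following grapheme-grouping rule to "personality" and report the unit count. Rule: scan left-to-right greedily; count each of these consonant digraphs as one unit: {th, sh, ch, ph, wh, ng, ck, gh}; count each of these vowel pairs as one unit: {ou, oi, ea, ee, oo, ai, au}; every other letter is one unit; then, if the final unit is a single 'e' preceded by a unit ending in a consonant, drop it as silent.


Word: "personality" (11 letters)
Left-to-right scan:
  [1] 'p' (letter)
  [2] 'e' (letter)
  [3] 'r' (letter)
  [4] 's' (letter)
  [5] 'o' (letter)
  [6] 'n' (letter)
  [7] 'a' (letter)
  [8] 'l' (letter)
  [9] 'i' (letter)
  [10] 't' (letter)
  [11] 'y' (letter)
Units from scan: 11
Sound units = 11 units


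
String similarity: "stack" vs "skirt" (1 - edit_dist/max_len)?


Word 1: "stack" (length 5)
Word 2: "skirt" (length 5)
One optimal edit sequence:
  1. keep 's'
  2. substitute 't' -> 'k'  (+1)
  3. substitute 'a' -> 'i'  (+1)
  4. substitute 'c' -> 'r'  (+1)
  5. substitute 'k' -> 't'  (+1)
Edit distance = 4
Max length = max(5, 5) = 5
Similarity = 1 - 4/5
= 0.2000


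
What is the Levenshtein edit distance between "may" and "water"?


Word 1: "may" (length 3)
Word 2: "water" (length 5)
One optimal edit sequence (insert/delete/substitute each cost 1):
  1. substitute 'm' -> 'w'  (+1)
  2. keep 'a'
  3. insert 't'  (+1)
  4. insert 'e'  (+1)
  5. substitute 'y' -> 'r'  (+1)
Total edit operations: 4
Edit distance = 4


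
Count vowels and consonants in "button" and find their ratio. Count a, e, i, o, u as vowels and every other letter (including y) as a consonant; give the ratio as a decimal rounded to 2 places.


Word: "button"
Vowels (a,e,i,o,u): 2
Consonants: 4
Ratio = 2/4
= 0.50


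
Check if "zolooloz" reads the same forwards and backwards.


Word: "zolooloz"
Reversed: "zolooloz"
Forward == Backward? zolooloz == zolooloz
Palindrome = Yes


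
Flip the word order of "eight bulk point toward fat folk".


Original: "eight bulk point toward fat folk"
Words (1..n): eight | bulk | point | toward | fat | folk
Reversed (n..1): folk | fat | toward | point | bulk | eight
Result = "folk fat toward point bulk eight"


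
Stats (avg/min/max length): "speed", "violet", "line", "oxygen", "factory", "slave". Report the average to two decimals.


Lengths: "speed"=5, "violet"=6, "line"=4, "oxygen"=6, "factory"=7, "slave"=5
Sum = 33, Count = 6
Average = 33/6 = 5.50
= avg=5.50, min=4, max=7


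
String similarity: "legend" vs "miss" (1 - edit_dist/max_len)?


Word 1: "legend" (length 6)
Word 2: "miss" (length 4)
One optimal edit sequence:
  1. delete 'l'  (+1)
  2. delete 'e'  (+1)
  3. substitute 'g' -> 'm'  (+1)
  4. substitute 'e' -> 'i'  (+1)
  5. substitute 'n' -> 's'  (+1)
  6. substitute 'd' -> 's'  (+1)
Edit distance = 6
Max length = max(6, 4) = 6
Similarity = 1 - 6/6
= 0.0000


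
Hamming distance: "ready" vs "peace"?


Comparing character by character (same length = 5):
  Pos 0: 'r' vs 'p' !=
  Pos 1: 'e' vs 'e' =
  Pos 2: 'a' vs 'a' =
  Pos 3: 'd' vs 'c' !=
  Pos 4: 'y' vs 'e' !=
Hamming distance = 3


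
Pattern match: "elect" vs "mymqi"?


Pattern of "elect": [0, 1, 0, 2, 3]
Pattern of "mymqi": [0, 1, 0, 2, 3]
Patterns match
Same pattern = Yes


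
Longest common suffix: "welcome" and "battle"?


Word 1: "welcome"
Word 2: "battle"
Comparing from end:
  Pos -1: 'e' == 'e'
  Pos -2: 'm' != 'l' (stop)
LCS = "e" (length 1)


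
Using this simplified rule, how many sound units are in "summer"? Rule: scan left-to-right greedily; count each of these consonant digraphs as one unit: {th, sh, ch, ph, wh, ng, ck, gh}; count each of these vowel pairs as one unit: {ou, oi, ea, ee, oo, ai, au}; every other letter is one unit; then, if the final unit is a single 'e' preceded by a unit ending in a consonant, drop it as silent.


Word: "summer" (6 letters)
Left-to-right scan:
  (1) 's' (letter)
  (2) 'u' (letter)
  (3) 'm' (letter)
  (4) 'm' (letter)
  (5) 'e' (letter)
  (6) 'r' (letter)
Units from scan: 6
Sound units = 6 units


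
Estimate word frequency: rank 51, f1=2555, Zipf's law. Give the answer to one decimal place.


Zipf's law: f(r) = f(1) / r
f(1) = 2555
f(51) = 2555 / 51
= 50.1 occurrences


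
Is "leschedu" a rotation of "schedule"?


Word: "schedule", Candidate: "leschedu"
Method: check if candidate is substring of word+word
"scheduleschedule" contains "leschedu"? Yes
Is rotation = Yes


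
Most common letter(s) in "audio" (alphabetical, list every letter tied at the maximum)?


Word: "audio"
Letter counts:
  'a': 1
  'd': 1
  'i': 1
  'o': 1
  'u': 1
Maximum count = 1
Most frequent = 'a', 'd', 'i', 'o', 'u' (1 time each)


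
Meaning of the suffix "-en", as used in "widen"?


Suffix: -en
Example: widen (wide + -en, with a spelling change)
Meaning = to make / become


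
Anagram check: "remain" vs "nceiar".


Word 1: "remain" → sorted: aeimnr
Word 2: "nceiar" → sorted: aceinr
Same letters? aeimnr != aceinr
Anagram = No


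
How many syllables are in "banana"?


Word: "banana"
Syllable breakdown: ba / na / na
Counting: 3 parts
= 3 syllables


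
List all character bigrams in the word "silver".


Word: "silver" (length 6)
Number of bigrams = 6 - 2 + 1 = 5
  Position 0: "si"
  Position 1: "il"
  Position 2: "lv"
  Position 3: "ve"
  Position 4: "er"
Bigrams = "si", "il", "lv", "ve", "er"


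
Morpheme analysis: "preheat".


Word: "preheat"
Morphemes: pre- / heat
Each morpheme carries meaning
= 2 morphemes


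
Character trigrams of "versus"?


Word: "versus" (length 6)
Number of trigrams = 6 - 3 + 1 = 4
  Position 0: "ver"
  Position 1: "ers"
  Position 2: "rsu"
  Position 3: "sus"
Trigrams = "ver", "ers", "rsu", "sus"


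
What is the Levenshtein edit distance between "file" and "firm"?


Word 1: "file" (length 4)
Word 2: "firm" (length 4)
One optimal edit sequence (insert/delete/substitute each cost 1):
  1. keep 'f'
  2. keep 'i'
  3. substitute 'l' -> 'r'  (+1)
  4. substitute 'e' -> 'm'  (+1)
Total edit operations: 2
Edit distance = 2


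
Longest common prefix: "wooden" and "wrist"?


Word 1: "wooden"
Word 2: "wrist"
Comparing from start:
  Pos 0: 'w' == 'w'
  Pos 1: 'o' != 'r' (stop)
LCP = "w" (length 1)


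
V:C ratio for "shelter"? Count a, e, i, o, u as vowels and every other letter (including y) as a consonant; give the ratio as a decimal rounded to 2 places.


Word: "shelter"
Vowels (a,e,i,o,u): 2
Consonants: 5
Ratio = 2/5
= 0.40


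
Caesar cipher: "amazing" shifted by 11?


Word: "amazing"
Shift: 11
Each letter → (letter + shift) mod 26:
  'a' (0) + 11 = 11 → 'l'
  'm' (12) + 11 = 23 → 'x'
  'a' (0) + 11 = 11 → 'l'
  'z' (25) + 11 = 10 → 'k'
  'i' (8) + 11 = 19 → 't'
  'n' (13) + 11 = 24 → 'y'
  'g' (6) + 11 = 17 → 'r'
Result = "lxlktyr"


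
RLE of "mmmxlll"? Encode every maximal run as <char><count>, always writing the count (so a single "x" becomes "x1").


String: "mmmxlll"
Scanning for consecutive runs:
  'm' x 3
  'x' x 1
  'l' x 3
RLE = "m3x1l3"


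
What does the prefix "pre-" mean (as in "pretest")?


Prefix: pre-
Example: pretest = pre- + test
Meaning = before


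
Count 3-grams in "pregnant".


Word: "pregnant" (length 8)
Number of 3-grams = length - 3 + 1 = 8 - 3 + 1
= 6


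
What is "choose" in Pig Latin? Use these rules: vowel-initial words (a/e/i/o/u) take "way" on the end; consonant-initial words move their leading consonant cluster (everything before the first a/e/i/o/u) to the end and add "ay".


Word: "choose"
Starts with consonant(s) → move to end, add 'ay'
Consonant cluster: "ch"
Pig Latin = "oosechay"


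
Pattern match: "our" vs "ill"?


Pattern of "our": [0, 1, 2]
Pattern of "ill": [0, 1, 1]
Patterns do not match
Same pattern = No


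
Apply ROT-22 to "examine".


Word: "examine"
Shift: 22
Each letter → (letter + shift) mod 26:
  'e' (4) + 22 = 0 → 'a'
  'x' (23) + 22 = 19 → 't'
  'a' (0) + 22 = 22 → 'w'
  'm' (12) + 22 = 8 → 'i'
  'i' (8) + 22 = 4 → 'e'
  'n' (13) + 22 = 9 → 'j'
  'e' (4) + 22 = 0 → 'a'
Result = "atwieja"


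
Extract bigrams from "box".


Word: "box" (length 3)
Number of bigrams = 3 - 2 + 1 = 2
  Position 0: "bo"
  Position 1: "ox"
Bigrams = "bo", "ox"


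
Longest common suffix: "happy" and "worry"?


Word 1: "happy"
Word 2: "worry"
Comparing from end:
  Pos -1: 'y' == 'y'
  Pos -2: 'p' != 'r' (stop)
LCS = "y" (length 1)


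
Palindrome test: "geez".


Word: "geez"
Reversed: "zeeg"
Forward == Backward? geez != zeeg
Palindrome = No


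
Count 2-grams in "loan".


Word: "loan" (length 4)
Number of 2-grams = length - 2 + 1 = 4 - 2 + 1
= 3


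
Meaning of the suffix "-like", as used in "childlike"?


Suffix: -like
Example: childlike (child + -like)
Meaning = resembling


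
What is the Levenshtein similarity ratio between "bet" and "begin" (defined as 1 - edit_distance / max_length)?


Word 1: "bet" (length 3)
Word 2: "begin" (length 5)
One optimal edit sequence:
  1. keep 'b'
  2. keep 'e'
  3. insert 'g'  (+1)
  4. insert 'i'  (+1)
  5. substitute 't' -> 'n'  (+1)
Edit distance = 3
Max length = max(3, 5) = 5
Similarity = 1 - 3/5
= 0.4000
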